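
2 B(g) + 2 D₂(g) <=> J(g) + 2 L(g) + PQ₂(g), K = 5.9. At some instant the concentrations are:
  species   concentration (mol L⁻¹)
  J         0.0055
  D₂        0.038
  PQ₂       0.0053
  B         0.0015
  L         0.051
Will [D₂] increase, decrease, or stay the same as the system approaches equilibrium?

increase

Q = [J]·[L]²·[PQ₂] / ([B]²·[D₂]²) = (0.0055)·(0.051)²·(0.0053) / ((0.0015)²·(0.038)²) = 23
Q = 23 > K = 5.9: net reverse reaction.
D₂ is a reactant, so it increases.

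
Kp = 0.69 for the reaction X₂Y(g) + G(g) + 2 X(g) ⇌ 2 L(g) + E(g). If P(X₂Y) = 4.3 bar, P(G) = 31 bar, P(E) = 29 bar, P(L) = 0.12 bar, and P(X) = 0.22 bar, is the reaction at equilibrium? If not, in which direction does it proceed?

in the forward direction

Qp = P(L)²·P(E) / (P(X₂Y)·P(G)·P(X)²) = (0.12)²·(29) / ((4.3)·(31)·(0.22)²) = 0.065
Qp = 0.065 < Kp = 0.69, so the forward reaction proceeds.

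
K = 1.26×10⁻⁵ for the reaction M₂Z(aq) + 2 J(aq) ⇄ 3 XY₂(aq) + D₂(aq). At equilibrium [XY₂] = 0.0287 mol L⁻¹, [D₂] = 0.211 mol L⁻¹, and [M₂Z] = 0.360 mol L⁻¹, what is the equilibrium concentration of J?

[J] = 1.05 mol L⁻¹

At equilibrium, K = [XY₂]³·[D₂] / ([M₂Z]·[J]²) = 1.26×10⁻⁵.
(0.0287)³·(0.211) / ((0.360)·([J])²) = 1.26×10⁻⁵
[J]² = 1.10 ⇒ [J] = 1.05 mol L⁻¹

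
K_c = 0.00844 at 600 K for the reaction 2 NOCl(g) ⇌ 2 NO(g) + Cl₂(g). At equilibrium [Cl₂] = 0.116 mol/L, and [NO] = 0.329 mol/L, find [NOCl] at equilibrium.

[NOCl] = 1.22 mol/L

At equilibrium, K_c = [NO]²·[Cl₂] / [NOCl]² = 0.00844.
(0.329)²·(0.116) / ([NOCl])² = 0.00844
[NOCl]² = 1.49 ⇒ [NOCl] = 1.22 mol/L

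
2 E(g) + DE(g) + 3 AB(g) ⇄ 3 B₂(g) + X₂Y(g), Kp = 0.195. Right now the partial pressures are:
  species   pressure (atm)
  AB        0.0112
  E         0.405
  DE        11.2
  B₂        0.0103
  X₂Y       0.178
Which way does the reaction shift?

Qp = P(B₂)³·P(X₂Y) / (P(E)²·P(DE)·P(AB)³) = (0.0103)³·(0.178) / ((0.405)²·(11.2)·(0.0112)³) = 0.0754
Qp = 0.0754 < Kp = 0.195, so the forward reaction proceeds.

to the right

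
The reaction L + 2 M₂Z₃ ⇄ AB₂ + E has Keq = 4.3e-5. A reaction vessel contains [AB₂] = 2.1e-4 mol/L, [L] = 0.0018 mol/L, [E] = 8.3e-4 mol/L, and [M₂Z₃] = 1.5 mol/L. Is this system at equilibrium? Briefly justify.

yes, at equilibrium

Q = [AB₂]·[E] / ([L]·[M₂Z₃]²) = (2.1e-4)·(8.3e-4) / ((0.0018)·(1.5)²) = 4.3e-5
Q = 4.3e-5 = Keq; the system is at equilibrium.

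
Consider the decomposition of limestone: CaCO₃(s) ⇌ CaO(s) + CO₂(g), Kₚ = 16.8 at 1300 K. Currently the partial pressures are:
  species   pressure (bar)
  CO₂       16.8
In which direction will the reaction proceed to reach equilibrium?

no net change (already at equilibrium)

(CaCO₃, CaO are pure solids — omitted from Qₚ.)
Qₚ = P(CO₂) = 16.8
Qₚ = 16.8 = Kₚ, so the system is already at equilibrium.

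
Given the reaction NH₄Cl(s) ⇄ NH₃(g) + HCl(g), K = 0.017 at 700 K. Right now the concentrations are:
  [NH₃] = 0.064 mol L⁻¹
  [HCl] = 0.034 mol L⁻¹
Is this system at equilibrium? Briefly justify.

(NH₄Cl is a pure solid — omitted from Q.)
Q = [NH₃]·[HCl] = (0.064)·(0.034) = 0.0022
Q = 0.0022 < K = 0.017: net forward reaction.

no; Q < K, reaction proceeds forward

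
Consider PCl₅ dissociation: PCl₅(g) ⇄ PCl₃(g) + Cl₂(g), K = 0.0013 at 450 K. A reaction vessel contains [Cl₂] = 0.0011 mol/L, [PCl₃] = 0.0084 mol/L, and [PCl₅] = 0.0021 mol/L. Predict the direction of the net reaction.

Q = [PCl₃]·[Cl₂] / [PCl₅] = (0.0084)·(0.0011) / (0.0021) = 0.0044
Q = 0.0044 > K = 0.0013, so the reverse reaction proceeds.

to the left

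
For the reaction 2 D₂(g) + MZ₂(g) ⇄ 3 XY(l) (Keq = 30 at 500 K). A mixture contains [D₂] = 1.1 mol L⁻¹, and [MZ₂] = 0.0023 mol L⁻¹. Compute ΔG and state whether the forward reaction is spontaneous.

(XY is a pure liquid — omitted from Q.)
Q = 1 / ([D₂]²·[MZ₂]) = 1 / ((1.1)²·(0.0023)) = 359
ΔG = RT ln(Q/Keq) = (8.314 J mol⁻¹ K⁻¹)(500 K) × ln(359/30)
   = (4.157 kJ/mol)(2.482) = 10.3 kJ/mol
ΔG > 0, so the forward reaction is non-spontaneous (proceeds in reverse).

ΔG = 10.3 kJ/mol; the forward reaction is non-spontaneous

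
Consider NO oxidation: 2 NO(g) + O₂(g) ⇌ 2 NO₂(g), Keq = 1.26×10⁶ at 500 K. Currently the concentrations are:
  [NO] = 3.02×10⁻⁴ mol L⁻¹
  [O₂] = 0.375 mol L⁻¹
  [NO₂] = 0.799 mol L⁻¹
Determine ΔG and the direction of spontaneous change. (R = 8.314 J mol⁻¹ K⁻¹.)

ΔG = 11.2 kJ/mol; the forward reaction is non-spontaneous

Q = [NO₂]² / ([NO]²·[O₂]) = (0.799)² / ((3.02×10⁻⁴)²·(0.375)) = 1.87×10⁷
ΔG = RT ln(Q/Keq) = (8.314 J mol⁻¹ K⁻¹)(500 K) × ln(1.87×10⁷/1.26×10⁶)
   = (4.157 kJ/mol)(2.697) = 11.2 kJ/mol
ΔG > 0, so the forward reaction is non-spontaneous (proceeds in reverse).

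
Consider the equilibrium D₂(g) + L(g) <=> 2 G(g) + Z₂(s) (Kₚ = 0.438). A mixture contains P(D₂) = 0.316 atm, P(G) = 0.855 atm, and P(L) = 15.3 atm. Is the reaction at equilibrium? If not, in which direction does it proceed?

(Z₂ is a pure solid — omitted from Qₚ.)
Qₚ = P(G)² / (P(D₂)·P(L)) = (0.855)² / ((0.316)·(15.3)) = 0.151
Qₚ = 0.151 < Kₚ = 0.438, so the forward reaction proceeds.

in the forward direction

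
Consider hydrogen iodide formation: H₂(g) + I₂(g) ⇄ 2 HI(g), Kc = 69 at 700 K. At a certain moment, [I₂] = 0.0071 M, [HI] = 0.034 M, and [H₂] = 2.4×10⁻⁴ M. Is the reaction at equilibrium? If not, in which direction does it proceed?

Qc = [HI]² / ([H₂]·[I₂]) = (0.034)² / ((2.4×10⁻⁴)·(0.0071)) = 680
Qc = 680 > Kc = 69, so the reverse reaction proceeds.

in the reverse direction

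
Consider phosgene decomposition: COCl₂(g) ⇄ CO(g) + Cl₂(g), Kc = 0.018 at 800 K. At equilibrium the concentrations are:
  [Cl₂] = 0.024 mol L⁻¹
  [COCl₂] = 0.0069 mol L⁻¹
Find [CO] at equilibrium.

[CO] = 0.0052 mol L⁻¹

At equilibrium, Kc = [CO]·[Cl₂] / [COCl₂] = 0.018.
([CO])·(0.024) / (0.0069) = 0.018
[CO] = 0.00518 = 0.0052 mol L⁻¹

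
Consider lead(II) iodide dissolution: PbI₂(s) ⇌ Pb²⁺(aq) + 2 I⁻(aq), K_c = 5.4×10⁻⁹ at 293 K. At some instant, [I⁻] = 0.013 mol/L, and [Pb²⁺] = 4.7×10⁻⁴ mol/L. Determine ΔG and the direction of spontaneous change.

ΔG = 6.55 kJ/mol; the forward reaction is non-spontaneous

(PbI₂ is a pure solid — omitted from Q_c.)
Q_c = [Pb²⁺]·[I⁻]² = (4.7×10⁻⁴)·(0.013)² = 7.94×10⁻⁸
ΔG = RT ln(Q_c/K_c) = (8.314 J mol⁻¹ K⁻¹)(293 K) × ln(7.94×10⁻⁸/5.4×10⁻⁹)
   = (2.436 kJ/mol)(2.688) = 6.55 kJ/mol
ΔG > 0, so the forward reaction is non-spontaneous (proceeds in reverse).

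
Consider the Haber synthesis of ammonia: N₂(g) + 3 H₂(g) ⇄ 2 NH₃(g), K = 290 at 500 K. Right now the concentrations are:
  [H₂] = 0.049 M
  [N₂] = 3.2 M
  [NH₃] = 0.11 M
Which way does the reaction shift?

Q = [NH₃]² / ([N₂]·[H₂]³) = (0.11)² / ((3.2)·(0.049)³) = 32
Q = 32 < K = 290, so the forward reaction proceeds.

to the right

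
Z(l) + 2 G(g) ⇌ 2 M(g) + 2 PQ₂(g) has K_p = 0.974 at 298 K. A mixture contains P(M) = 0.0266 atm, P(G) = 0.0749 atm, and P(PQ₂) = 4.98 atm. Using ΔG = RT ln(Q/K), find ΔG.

ΔG = 2.89 kJ/mol

(Z is a pure liquid — omitted from Q_p.)
Q_p = P(M)²·P(PQ₂)² / P(G)² = (0.0266)²·(4.98)² / (0.0749)² = 3.13
ΔG = RT ln(Q_p/K_p) = (8.314 J mol⁻¹ K⁻¹)(298 K) × ln(3.13/0.974)
   = (2.478 kJ/mol)(1.167) = 2.89 kJ/mol
ΔG > 0, so the forward reaction is non-spontaneous (proceeds in reverse).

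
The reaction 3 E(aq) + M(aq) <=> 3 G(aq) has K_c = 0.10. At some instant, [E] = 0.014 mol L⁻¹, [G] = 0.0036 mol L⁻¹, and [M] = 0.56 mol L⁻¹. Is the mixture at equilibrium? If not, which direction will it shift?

Q_c = [G]³ / ([E]³·[M]) = (0.0036)³ / ((0.014)³·(0.56)) = 0.030
Q_c = 0.030 < K_c = 0.10: net forward reaction.

no; Q < K, reaction proceeds forward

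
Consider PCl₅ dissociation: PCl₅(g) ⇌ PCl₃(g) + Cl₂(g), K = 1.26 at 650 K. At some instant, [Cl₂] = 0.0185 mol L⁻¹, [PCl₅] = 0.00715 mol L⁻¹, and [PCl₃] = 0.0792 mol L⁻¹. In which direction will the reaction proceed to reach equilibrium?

in the forward direction

Q = [PCl₃]·[Cl₂] / [PCl₅] = (0.0792)·(0.0185) / (0.00715) = 0.205
Q = 0.205 < K = 1.26, so the forward reaction proceeds.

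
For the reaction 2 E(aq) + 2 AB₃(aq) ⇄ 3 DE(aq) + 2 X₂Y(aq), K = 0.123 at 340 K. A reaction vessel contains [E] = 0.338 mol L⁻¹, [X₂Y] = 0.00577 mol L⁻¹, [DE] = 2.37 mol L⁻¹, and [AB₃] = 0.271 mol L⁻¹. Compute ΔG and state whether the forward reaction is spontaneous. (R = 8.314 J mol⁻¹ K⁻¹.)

Q = [DE]³·[X₂Y]² / ([E]²·[AB₃]²) = (2.37)³·(0.00577)² / ((0.338)²·(0.271)²) = 0.0528
ΔG = RT ln(Q/K) = (8.314 J mol⁻¹ K⁻¹)(340 K) × ln(0.0528/0.123)
   = (2.827 kJ/mol)(-0.8457) = -2.39 kJ/mol
ΔG < 0, so the forward reaction is spontaneous (proceeds forward).

ΔG = -2.39 kJ/mol; the forward reaction is spontaneous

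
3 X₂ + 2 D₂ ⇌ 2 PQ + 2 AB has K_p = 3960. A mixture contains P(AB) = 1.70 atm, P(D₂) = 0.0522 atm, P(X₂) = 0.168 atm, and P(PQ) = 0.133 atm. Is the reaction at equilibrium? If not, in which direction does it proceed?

neither direction; the system is at equilibrium

Q_p = P(PQ)²·P(AB)² / (P(X₂)³·P(D₂)²) = (0.133)²·(1.70)² / ((0.168)³·(0.0522)²) = 3960
Q_p = 3960 = K_p, so the system is already at equilibrium.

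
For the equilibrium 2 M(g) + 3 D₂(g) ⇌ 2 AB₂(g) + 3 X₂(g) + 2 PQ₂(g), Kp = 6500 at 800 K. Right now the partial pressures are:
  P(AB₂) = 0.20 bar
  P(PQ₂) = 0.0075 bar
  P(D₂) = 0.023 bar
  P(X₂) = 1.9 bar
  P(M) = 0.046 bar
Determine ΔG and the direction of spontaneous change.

Qp = P(AB₂)²·P(X₂)³·P(PQ₂)² / (P(M)²·P(D₂)³) = (0.20)²·(1.9)³·(0.0075)² / ((0.046)²·(0.023)³) = 599
ΔG = RT ln(Qp/Kp) = (8.314 J mol⁻¹ K⁻¹)(800 K) × ln(599/6500)
   = (6.651 kJ/mol)(-2.384) = -15.9 kJ/mol
ΔG < 0, so the forward reaction is spontaneous (proceeds forward).

ΔG = -15.9 kJ/mol; the forward reaction is spontaneous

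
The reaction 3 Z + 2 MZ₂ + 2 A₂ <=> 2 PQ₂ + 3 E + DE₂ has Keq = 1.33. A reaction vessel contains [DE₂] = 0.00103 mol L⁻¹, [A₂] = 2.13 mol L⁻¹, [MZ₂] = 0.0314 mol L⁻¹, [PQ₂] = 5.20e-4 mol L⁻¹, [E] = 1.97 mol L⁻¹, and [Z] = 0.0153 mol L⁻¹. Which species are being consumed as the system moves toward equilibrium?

Z, MZ₂, A₂ (reactants)

Q = [PQ₂]²·[E]³·[DE₂] / ([Z]³·[MZ₂]²·[A₂]²) = (5.20e-4)²·(1.97)³·(0.00103) / ((0.0153)³·(0.0314)²·(2.13)²) = 0.133
Q = 0.133 < Keq = 1.33: net forward reaction.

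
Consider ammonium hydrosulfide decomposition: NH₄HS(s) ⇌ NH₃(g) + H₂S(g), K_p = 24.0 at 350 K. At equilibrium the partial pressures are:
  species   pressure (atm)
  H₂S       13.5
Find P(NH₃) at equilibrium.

P(NH₃) = 1.78 atm

(NH₄HS is a pure solid — omitted from K_p.)
At equilibrium, K_p = P(NH₃)·P(H₂S) = 24.0.
(P(NH₃))·(13.5) = 24.0
P(NH₃) = 1.78 atm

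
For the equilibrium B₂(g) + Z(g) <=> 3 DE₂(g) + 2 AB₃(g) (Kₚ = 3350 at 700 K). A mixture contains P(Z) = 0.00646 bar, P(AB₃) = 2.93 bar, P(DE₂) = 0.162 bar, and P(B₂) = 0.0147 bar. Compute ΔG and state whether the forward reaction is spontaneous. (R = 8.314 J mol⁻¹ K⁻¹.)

Qₚ = P(DE₂)³·P(AB₃)² / (P(B₂)·P(Z)) = (0.162)³·(2.93)² / ((0.0147)·(0.00646)) = 384
ΔG = RT ln(Qₚ/Kₚ) = (8.314 J mol⁻¹ K⁻¹)(700 K) × ln(384/3350)
   = (5.820 kJ/mol)(-2.166) = -12.6 kJ/mol
ΔG < 0, so the forward reaction is spontaneous (proceeds forward).

ΔG = -12.6 kJ/mol; the forward reaction is spontaneous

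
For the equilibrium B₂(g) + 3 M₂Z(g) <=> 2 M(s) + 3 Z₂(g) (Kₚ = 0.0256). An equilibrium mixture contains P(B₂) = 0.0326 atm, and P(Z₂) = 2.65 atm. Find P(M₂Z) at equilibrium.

P(M₂Z) = 28.1 atm

(M is a pure solid — omitted from Kₚ.)
At equilibrium, Kₚ = P(Z₂)³ / (P(B₂)·P(M₂Z)³) = 0.0256.
(2.65)³ / ((0.0326)·(P(M₂Z))³) = 0.0256
P(M₂Z)³ = 22300 ⇒ P(M₂Z) = 28.1 atm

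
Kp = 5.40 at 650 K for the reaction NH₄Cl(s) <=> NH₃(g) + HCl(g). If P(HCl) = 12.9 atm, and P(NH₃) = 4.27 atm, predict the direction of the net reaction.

reverse (toward reactants)

(NH₄Cl is a pure solid — omitted from Qp.)
Qp = P(NH₃)·P(HCl) = (4.27)·(12.9) = 55.1
Qp = 55.1 > Kp = 5.40, so the reverse reaction proceeds.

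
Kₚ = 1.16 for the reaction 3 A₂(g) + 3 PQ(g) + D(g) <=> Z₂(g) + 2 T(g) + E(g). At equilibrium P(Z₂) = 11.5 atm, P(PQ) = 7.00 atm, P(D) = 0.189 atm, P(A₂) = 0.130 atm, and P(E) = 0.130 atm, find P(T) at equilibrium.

P(T) = 0.332 atm

At equilibrium, Kₚ = P(Z₂)·P(T)²·P(E) / (P(A₂)³·P(PQ)³·P(D)) = 1.16.
(11.5)·(P(T))²·(0.130) / ((0.130)³·(7.00)³·(0.189)) = 1.16
P(T)² = 0.111 ⇒ P(T) = 0.332 atm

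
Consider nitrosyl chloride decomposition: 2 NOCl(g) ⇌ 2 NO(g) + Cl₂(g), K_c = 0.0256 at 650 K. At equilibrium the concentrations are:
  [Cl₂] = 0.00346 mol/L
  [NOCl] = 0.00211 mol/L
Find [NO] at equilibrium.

At equilibrium, K_c = [NO]²·[Cl₂] / [NOCl]² = 0.0256.
([NO])²·(0.00346) / (0.00211)² = 0.0256
[NO]² = 3.29×10⁻⁵ ⇒ [NO] = 0.00574 mol/L

[NO] = 0.00574 mol/L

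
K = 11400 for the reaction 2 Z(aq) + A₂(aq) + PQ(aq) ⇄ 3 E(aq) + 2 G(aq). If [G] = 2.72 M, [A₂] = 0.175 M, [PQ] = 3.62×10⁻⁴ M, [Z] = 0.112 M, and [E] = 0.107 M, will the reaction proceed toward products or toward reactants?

Q = [E]³·[G]² / ([Z]²·[A₂]·[PQ]) = (0.107)³·(2.72)² / ((0.112)²·(0.175)·(3.62×10⁻⁴)) = 11400
Q = 11400 = K, so the system is already at equilibrium.

no net change (already at equilibrium)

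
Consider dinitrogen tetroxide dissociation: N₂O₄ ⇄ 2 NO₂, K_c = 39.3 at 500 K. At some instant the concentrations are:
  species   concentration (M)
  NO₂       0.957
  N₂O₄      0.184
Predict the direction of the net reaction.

Q_c = [NO₂]² / [N₂O₄] = (0.957)² / (0.184) = 4.98
Q_c = 4.98 < K_c = 39.3, so the forward reaction proceeds.

in the forward direction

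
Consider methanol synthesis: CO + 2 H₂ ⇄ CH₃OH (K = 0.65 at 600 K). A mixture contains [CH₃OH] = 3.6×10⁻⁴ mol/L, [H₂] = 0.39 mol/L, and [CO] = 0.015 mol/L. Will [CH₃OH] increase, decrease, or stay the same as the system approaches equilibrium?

Q = [CH₃OH] / ([CO]·[H₂]²) = (3.6×10⁻⁴) / ((0.015)·(0.39)²) = 0.16
Q = 0.16 < K = 0.65: net forward reaction.
CH₃OH is a product, so it increases.

increase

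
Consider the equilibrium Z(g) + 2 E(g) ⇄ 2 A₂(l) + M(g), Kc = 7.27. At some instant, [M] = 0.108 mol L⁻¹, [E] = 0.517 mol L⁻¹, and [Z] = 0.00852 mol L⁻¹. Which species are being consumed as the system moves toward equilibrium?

A₂, M (products)

(A₂ is a pure liquid — omitted from Qc.)
Qc = [M] / ([Z]·[E]²) = (0.108) / ((0.00852)·(0.517)²) = 47.4
Qc = 47.4 > Kc = 7.27: net reverse reaction.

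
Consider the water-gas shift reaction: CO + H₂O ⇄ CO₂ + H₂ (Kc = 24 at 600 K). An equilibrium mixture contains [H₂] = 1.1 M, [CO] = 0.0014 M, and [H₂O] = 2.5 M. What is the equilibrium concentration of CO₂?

At equilibrium, Kc = [CO₂]·[H₂] / ([CO]·[H₂O]) = 24.
([CO₂])·(1.1) / ((0.0014)·(2.5)) = 24
[CO₂] = 0.0764 = 0.076 M

[CO₂] = 0.076 M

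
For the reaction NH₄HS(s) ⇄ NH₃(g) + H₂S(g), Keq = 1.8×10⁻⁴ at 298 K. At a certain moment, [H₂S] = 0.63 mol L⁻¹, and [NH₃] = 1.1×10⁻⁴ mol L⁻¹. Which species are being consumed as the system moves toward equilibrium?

NH₄HS (reactants)

(NH₄HS is a pure solid — omitted from Q.)
Q = [NH₃]·[H₂S] = (1.1×10⁻⁴)·(0.63) = 6.9×10⁻⁵
Q = 6.9×10⁻⁵ < Keq = 1.8×10⁻⁴: net forward reaction.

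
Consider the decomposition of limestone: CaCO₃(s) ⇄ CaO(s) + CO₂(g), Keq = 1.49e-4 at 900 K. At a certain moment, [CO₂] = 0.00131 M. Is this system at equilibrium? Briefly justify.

(CaCO₃, CaO are pure solids — omitted from Q.)
Q = [CO₂] = 0.00131
Q = 0.00131 > Keq = 1.49e-4: net reverse reaction.

no; Q > K, reaction proceeds in reverse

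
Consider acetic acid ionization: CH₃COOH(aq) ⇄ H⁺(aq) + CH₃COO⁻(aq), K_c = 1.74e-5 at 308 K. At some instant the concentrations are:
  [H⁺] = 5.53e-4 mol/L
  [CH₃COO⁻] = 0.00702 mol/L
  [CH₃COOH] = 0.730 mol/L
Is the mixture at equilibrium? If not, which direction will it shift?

Q_c = [H⁺]·[CH₃COO⁻] / [CH₃COOH] = (5.53e-4)·(0.00702) / (0.730) = 5.32e-6
Q_c = 5.32e-6 < K_c = 1.74e-5: net forward reaction.

no; Q < K, reaction proceeds forward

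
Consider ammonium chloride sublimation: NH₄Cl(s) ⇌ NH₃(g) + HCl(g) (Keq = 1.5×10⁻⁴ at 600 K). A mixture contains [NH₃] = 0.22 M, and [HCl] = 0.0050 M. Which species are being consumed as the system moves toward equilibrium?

(NH₄Cl is a pure solid — omitted from Q.)
Q = [NH₃]·[HCl] = (0.22)·(0.0050) = 0.0011
Q = 0.0011 > Keq = 1.5×10⁻⁴: net reverse reaction.

NH₃, HCl (products)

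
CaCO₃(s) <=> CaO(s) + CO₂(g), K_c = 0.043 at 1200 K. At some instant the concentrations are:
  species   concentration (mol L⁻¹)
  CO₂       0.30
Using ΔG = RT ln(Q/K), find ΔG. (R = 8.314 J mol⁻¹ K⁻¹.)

(CaCO₃, CaO are pure solids — omitted from Q_c.)
Q_c = [CO₂] = 0.300
ΔG = RT ln(Q_c/K_c) = (8.314 J mol⁻¹ K⁻¹)(1200 K) × ln(0.300/0.043)
   = (9.977 kJ/mol)(1.943) = 19.4 kJ/mol
ΔG > 0, so the forward reaction is non-spontaneous (proceeds in reverse).

ΔG = 19.4 kJ/mol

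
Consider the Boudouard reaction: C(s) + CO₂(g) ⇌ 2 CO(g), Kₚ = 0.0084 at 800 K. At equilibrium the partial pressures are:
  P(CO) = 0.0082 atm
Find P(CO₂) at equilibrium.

(C is a pure solid — omitted from Kₚ.)
At equilibrium, Kₚ = P(CO)² / P(CO₂) = 0.0084.
(0.0082)² / (P(CO₂)) = 0.0084
P(CO₂) = 0.00800 = 0.0080 atm

P(CO₂) = 0.0080 atm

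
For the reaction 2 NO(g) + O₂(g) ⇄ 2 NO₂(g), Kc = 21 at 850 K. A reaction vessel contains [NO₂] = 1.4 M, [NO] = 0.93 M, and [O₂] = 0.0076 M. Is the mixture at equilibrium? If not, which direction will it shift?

no; Q > K, reaction proceeds in reverse

Qc = [NO₂]² / ([NO]²·[O₂]) = (1.4)² / ((0.93)²·(0.0076)) = 300
Qc = 300 > Kc = 21: net reverse reaction.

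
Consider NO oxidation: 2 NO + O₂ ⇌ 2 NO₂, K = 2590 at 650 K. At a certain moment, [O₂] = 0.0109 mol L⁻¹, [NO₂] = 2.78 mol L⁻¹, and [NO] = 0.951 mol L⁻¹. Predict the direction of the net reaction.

Q = [NO₂]² / ([NO]²·[O₂]) = (2.78)² / ((0.951)²·(0.0109)) = 784
Q = 784 < K = 2590, so the forward reaction proceeds.

to the right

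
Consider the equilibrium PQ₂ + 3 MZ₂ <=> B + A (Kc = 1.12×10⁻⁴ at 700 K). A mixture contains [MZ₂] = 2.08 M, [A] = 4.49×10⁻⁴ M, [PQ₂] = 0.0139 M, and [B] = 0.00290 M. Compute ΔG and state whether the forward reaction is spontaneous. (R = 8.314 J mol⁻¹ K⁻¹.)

ΔG = -13.8 kJ/mol; the forward reaction is spontaneous

Qc = [B]·[A] / ([PQ₂]·[MZ₂]³) = (0.00290)·(4.49×10⁻⁴) / ((0.0139)·(2.08)³) = 1.04×10⁻⁵
ΔG = RT ln(Qc/Kc) = (8.314 J mol⁻¹ K⁻¹)(700 K) × ln(1.04×10⁻⁵/1.12×10⁻⁴)
   = (5.820 kJ/mol)(-2.377) = -13.8 kJ/mol
ΔG < 0, so the forward reaction is spontaneous (proceeds forward).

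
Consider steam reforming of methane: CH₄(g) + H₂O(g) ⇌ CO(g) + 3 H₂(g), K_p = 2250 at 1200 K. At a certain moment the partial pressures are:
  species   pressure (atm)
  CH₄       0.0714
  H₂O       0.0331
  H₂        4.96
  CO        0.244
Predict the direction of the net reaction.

Q_p = P(CO)·P(H₂)³ / (P(CH₄)·P(H₂O)) = (0.244)·(4.96)³ / ((0.0714)·(0.0331)) = 12600
Q_p = 12600 > K_p = 2250, so the reverse reaction proceeds.

toward reactants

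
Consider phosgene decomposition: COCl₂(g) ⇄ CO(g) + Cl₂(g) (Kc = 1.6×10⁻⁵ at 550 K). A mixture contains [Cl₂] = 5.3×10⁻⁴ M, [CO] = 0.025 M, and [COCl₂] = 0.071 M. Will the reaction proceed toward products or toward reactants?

reverse (toward reactants)

Qc = [CO]·[Cl₂] / [COCl₂] = (0.025)·(5.3×10⁻⁴) / (0.071) = 1.9×10⁻⁴
Qc = 1.9×10⁻⁴ > Kc = 1.6×10⁻⁵, so the reverse reaction proceeds.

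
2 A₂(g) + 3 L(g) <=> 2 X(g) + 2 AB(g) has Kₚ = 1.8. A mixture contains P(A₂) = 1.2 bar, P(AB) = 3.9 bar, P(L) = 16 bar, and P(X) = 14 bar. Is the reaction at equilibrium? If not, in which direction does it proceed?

Qₚ = P(X)²·P(AB)² / (P(A₂)²·P(L)³) = (14)²·(3.9)² / ((1.2)²·(16)³) = 0.51
Qₚ = 0.51 < Kₚ = 1.8, so the forward reaction proceeds.

to the right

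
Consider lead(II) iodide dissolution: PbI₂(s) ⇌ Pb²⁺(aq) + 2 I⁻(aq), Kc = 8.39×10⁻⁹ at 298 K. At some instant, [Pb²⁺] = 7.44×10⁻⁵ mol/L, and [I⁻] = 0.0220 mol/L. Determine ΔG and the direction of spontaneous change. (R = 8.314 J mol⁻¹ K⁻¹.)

ΔG = 3.61 kJ/mol; the forward reaction is non-spontaneous

(PbI₂ is a pure solid — omitted from Qc.)
Qc = [Pb²⁺]·[I⁻]² = (7.44×10⁻⁵)·(0.0220)² = 3.60×10⁻⁸
ΔG = RT ln(Qc/Kc) = (8.314 J mol⁻¹ K⁻¹)(298 K) × ln(3.60×10⁻⁸/8.39×10⁻⁹)
   = (2.478 kJ/mol)(1.456) = 3.61 kJ/mol
ΔG > 0, so the forward reaction is non-spontaneous (proceeds in reverse).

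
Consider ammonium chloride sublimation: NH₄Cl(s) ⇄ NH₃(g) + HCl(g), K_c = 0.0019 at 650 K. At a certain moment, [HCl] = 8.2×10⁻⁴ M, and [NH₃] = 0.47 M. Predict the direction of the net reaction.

(NH₄Cl is a pure solid — omitted from Q_c.)
Q_c = [NH₃]·[HCl] = (0.47)·(8.2×10⁻⁴) = 3.9×10⁻⁴
Q_c = 3.9×10⁻⁴ < K_c = 0.0019, so the forward reaction proceeds.

to the right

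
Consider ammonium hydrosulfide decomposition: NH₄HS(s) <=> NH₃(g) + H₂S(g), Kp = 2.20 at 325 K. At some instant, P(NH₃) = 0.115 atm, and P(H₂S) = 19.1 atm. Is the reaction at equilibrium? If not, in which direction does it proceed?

no net change (already at equilibrium)

(NH₄HS is a pure solid — omitted from Qp.)
Qp = P(NH₃)·P(H₂S) = (0.115)·(19.1) = 2.20
Qp = 2.20 = Kp, so the system is already at equilibrium.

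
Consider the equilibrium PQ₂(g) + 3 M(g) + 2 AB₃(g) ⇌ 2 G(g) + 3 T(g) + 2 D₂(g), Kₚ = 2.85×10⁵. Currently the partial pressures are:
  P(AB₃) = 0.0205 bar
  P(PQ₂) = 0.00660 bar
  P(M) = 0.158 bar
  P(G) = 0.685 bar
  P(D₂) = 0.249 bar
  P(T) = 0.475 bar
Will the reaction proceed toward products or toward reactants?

Qₚ = P(G)²·P(T)³·P(D₂)² / (P(PQ₂)·P(M)³·P(AB₃)²) = (0.685)²·(0.475)³·(0.249)² / ((0.00660)·(0.158)³·(0.0205)²) = 2.85×10⁵
Qₚ = 2.85×10⁵ = Kₚ, so the system is already at equilibrium.

neither direction; the system is at equilibrium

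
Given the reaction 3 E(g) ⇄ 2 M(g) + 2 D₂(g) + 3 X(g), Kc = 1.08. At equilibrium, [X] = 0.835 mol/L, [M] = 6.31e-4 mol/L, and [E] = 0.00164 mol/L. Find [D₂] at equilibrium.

[D₂] = 0.143 mol/L

At equilibrium, Kc = [M]²·[D₂]²·[X]³ / [E]³ = 1.08.
(6.31e-4)²·([D₂])²·(0.835)³ / (0.00164)³ = 1.08
[D₂]² = 0.0206 ⇒ [D₂] = 0.143 mol/L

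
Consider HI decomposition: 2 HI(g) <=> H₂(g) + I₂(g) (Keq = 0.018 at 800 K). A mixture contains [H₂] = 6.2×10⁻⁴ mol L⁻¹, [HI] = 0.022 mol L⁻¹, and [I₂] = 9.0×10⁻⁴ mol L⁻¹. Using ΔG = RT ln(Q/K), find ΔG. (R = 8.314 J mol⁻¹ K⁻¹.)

Q = [H₂]·[I₂] / [HI]² = (6.2×10⁻⁴)·(9.0×10⁻⁴) / (0.022)² = 0.00115
ΔG = RT ln(Q/Keq) = (8.314 J mol⁻¹ K⁻¹)(800 K) × ln(0.00115/0.018)
   = (6.651 kJ/mol)(-2.751) = -18.3 kJ/mol
ΔG < 0, so the forward reaction is spontaneous (proceeds forward).

ΔG = -18.3 kJ/mol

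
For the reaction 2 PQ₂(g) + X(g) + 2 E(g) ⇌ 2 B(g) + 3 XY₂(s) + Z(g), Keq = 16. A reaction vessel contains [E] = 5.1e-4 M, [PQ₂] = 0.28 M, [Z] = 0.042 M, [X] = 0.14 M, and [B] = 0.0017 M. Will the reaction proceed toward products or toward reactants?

in the reverse direction

(XY₂ is a pure solid — omitted from Q.)
Q = [B]²·[Z] / ([PQ₂]²·[X]·[E]²) = (0.0017)²·(0.042) / ((0.28)²·(0.14)·(5.1e-4)²) = 43
Q = 43 > Keq = 16, so the reverse reaction proceeds.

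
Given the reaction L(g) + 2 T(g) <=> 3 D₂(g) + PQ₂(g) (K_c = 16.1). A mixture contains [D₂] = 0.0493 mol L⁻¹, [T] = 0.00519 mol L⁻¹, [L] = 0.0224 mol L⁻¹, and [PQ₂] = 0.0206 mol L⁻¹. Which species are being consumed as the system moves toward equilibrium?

L, T (reactants)

Q_c = [D₂]³·[PQ₂] / ([L]·[T]²) = (0.0493)³·(0.0206) / ((0.0224)·(0.00519)²) = 4.09
Q_c = 4.09 < K_c = 16.1: net forward reaction.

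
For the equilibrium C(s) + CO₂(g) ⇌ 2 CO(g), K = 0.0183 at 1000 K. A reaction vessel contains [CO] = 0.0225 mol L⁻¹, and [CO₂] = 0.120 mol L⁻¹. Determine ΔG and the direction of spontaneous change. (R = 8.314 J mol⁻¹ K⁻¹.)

ΔG = -12.2 kJ/mol; the forward reaction is spontaneous

(C is a pure solid — omitted from Q.)
Q = [CO]² / [CO₂] = (0.0225)² / (0.120) = 0.00422
ΔG = RT ln(Q/K) = (8.314 J mol⁻¹ K⁻¹)(1000 K) × ln(0.00422/0.0183)
   = (8.314 kJ/mol)(-1.467) = -12.2 kJ/mol
ΔG < 0, so the forward reaction is spontaneous (proceeds forward).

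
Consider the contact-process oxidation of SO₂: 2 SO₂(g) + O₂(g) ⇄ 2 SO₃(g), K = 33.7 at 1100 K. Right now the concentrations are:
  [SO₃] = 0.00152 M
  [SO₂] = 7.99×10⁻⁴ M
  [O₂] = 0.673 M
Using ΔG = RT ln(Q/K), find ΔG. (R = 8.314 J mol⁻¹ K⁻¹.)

ΔG = -16.8 kJ/mol

Q = [SO₃]² / ([SO₂]²·[O₂]) = (0.00152)² / ((7.99×10⁻⁴)²·(0.673)) = 5.38
ΔG = RT ln(Q/K) = (8.314 J mol⁻¹ K⁻¹)(1100 K) × ln(5.38/33.7)
   = (9.145 kJ/mol)(-1.835) = -16.8 kJ/mol
ΔG < 0, so the forward reaction is spontaneous (proceeds forward).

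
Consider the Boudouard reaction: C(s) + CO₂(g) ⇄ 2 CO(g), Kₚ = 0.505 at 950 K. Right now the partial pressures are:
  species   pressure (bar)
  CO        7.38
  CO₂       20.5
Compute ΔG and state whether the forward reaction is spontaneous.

ΔG = 13.1 kJ/mol; the forward reaction is non-spontaneous

(C is a pure solid — omitted from Qₚ.)
Qₚ = P(CO)² / P(CO₂) = (7.38)² / (20.5) = 2.66
ΔG = RT ln(Qₚ/Kₚ) = (8.314 J mol⁻¹ K⁻¹)(950 K) × ln(2.66/0.505)
   = (7.898 kJ/mol)(1.662) = 13.1 kJ/mol
ΔG > 0, so the forward reaction is non-spontaneous (proceeds in reverse).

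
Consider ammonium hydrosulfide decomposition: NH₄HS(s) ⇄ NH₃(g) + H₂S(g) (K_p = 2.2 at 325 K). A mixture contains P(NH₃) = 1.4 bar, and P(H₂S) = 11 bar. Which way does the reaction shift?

(NH₄HS is a pure solid — omitted from Q_p.)
Q_p = P(NH₃)·P(H₂S) = (1.4)·(11) = 15
Q_p = 15 > K_p = 2.2, so the reverse reaction proceeds.

toward reactants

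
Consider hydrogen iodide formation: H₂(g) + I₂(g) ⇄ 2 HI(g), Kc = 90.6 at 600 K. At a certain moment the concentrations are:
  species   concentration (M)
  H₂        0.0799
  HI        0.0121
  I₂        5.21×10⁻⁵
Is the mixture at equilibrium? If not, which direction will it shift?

Qc = [HI]² / ([H₂]·[I₂]) = (0.0121)² / ((0.0799)·(5.21×10⁻⁵)) = 35.2
Qc = 35.2 < Kc = 90.6: net forward reaction.

no; Q < K, reaction proceeds forward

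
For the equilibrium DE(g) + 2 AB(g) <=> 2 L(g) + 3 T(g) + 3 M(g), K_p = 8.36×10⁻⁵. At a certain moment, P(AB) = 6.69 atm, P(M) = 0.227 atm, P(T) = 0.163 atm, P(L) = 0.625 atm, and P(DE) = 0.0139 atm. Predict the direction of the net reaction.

in the forward direction

Q_p = P(L)²·P(T)³·P(M)³ / (P(DE)·P(AB)²) = (0.625)²·(0.163)³·(0.227)³ / ((0.0139)·(6.69)²) = 3.18×10⁻⁵
Q_p = 3.18×10⁻⁵ < K_p = 8.36×10⁻⁵, so the forward reaction proceeds.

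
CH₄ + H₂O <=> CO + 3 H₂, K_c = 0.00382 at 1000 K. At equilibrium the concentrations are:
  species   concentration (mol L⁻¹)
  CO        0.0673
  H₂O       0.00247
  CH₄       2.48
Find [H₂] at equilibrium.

At equilibrium, K_c = [CO]·[H₂]³ / ([CH₄]·[H₂O]) = 0.00382.
(0.0673)·([H₂])³ / ((2.48)·(0.00247)) = 0.00382
[H₂]³ = 3.48×10⁻⁴ ⇒ [H₂] = 0.0703 mol L⁻¹

[H₂] = 0.0703 mol L⁻¹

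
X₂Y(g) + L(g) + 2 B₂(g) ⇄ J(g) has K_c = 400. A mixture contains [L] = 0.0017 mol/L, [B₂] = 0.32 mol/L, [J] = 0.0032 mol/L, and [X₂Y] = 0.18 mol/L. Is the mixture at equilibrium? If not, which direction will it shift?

no; Q < K, reaction proceeds forward

Q_c = [J] / ([X₂Y]·[L]·[B₂]²) = (0.0032) / ((0.18)·(0.0017)·(0.32)²) = 100
Q_c = 100 < K_c = 400: net forward reaction.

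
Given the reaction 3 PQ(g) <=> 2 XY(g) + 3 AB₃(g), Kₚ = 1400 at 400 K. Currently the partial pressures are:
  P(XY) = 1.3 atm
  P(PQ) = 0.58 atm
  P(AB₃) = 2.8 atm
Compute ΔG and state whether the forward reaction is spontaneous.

Qₚ = P(XY)²·P(AB₃)³ / P(PQ)³ = (1.3)²·(2.8)³ / (0.58)³ = 190
ΔG = RT ln(Qₚ/Kₚ) = (8.314 J mol⁻¹ K⁻¹)(400 K) × ln(190/1400)
   = (3.326 kJ/mol)(-1.997) = -6.64 kJ/mol
ΔG < 0, so the forward reaction is spontaneous (proceeds forward).

ΔG = -6.64 kJ/mol; the forward reaction is spontaneous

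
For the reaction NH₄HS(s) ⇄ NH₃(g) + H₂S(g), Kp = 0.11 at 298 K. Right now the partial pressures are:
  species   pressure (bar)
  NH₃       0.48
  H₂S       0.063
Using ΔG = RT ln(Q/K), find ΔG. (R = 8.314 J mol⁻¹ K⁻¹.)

ΔG = -3.20 kJ/mol

(NH₄HS is a pure solid — omitted from Qp.)
Qp = P(NH₃)·P(H₂S) = (0.48)·(0.063) = 0.0302
ΔG = RT ln(Qp/Kp) = (8.314 J mol⁻¹ K⁻¹)(298 K) × ln(0.0302/0.11)
   = (2.478 kJ/mol)(-1.293) = -3.20 kJ/mol
ΔG < 0, so the forward reaction is spontaneous (proceeds forward).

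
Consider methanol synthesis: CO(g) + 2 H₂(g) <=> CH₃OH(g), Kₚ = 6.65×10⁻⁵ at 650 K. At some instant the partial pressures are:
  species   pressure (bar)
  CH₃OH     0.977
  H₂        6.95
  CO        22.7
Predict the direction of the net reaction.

to the left

Qₚ = P(CH₃OH) / (P(CO)·P(H₂)²) = (0.977) / ((22.7)·(6.95)²) = 8.91×10⁻⁴
Qₚ = 8.91×10⁻⁴ > Kₚ = 6.65×10⁻⁵, so the reverse reaction proceeds.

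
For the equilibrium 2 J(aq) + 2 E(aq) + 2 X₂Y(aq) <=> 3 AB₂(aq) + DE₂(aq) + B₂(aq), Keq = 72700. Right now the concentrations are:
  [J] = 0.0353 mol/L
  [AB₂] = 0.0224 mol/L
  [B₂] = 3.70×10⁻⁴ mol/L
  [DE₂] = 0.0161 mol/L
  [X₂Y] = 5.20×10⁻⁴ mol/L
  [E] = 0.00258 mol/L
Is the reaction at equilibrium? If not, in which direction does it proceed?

Q = [AB₂]³·[DE₂]·[B₂] / ([J]²·[E]²·[X₂Y]²) = (0.0224)³·(0.0161)·(3.70×10⁻⁴) / ((0.0353)²·(0.00258)²·(5.20×10⁻⁴)²) = 29900
Q = 29900 < Keq = 72700, so the forward reaction proceeds.

in the forward direction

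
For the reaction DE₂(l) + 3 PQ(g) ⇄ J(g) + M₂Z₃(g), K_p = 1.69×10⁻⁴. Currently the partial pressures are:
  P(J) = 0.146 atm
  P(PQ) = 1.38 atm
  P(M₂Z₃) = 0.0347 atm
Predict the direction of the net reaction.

(DE₂ is a pure liquid — omitted from Q_p.)
Q_p = P(J)·P(M₂Z₃) / P(PQ)³ = (0.146)·(0.0347) / (1.38)³ = 0.00193
Q_p = 0.00193 > K_p = 1.69×10⁻⁴, so the reverse reaction proceeds.

reverse (toward reactants)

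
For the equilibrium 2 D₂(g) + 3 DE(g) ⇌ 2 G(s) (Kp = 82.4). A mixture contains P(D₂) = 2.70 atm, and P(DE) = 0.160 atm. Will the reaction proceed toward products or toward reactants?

to the right

(G is a pure solid — omitted from Qp.)
Qp = 1 / (P(D₂)²·P(DE)³) = 1 / ((2.70)²·(0.160)³) = 33.5
Qp = 33.5 < Kp = 82.4, so the forward reaction proceeds.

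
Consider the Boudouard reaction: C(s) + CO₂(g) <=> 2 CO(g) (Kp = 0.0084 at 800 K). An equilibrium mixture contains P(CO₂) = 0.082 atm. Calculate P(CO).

(C is a pure solid — omitted from Kp.)
At equilibrium, Kp = P(CO)² / P(CO₂) = 0.0084.
(P(CO))² / (0.082) = 0.0084
P(CO)² = 6.89e-4 ⇒ P(CO) = 0.026 atm

P(CO) = 0.026 atm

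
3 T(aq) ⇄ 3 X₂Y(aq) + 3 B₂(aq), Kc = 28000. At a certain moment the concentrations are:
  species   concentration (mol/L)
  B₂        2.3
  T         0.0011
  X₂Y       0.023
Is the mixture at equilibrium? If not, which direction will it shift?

Qc = [X₂Y]³·[B₂]³ / [T]³ = (0.023)³·(2.3)³ / (0.0011)³ = 1.1×10⁵
Qc = 1.1×10⁵ > Kc = 28000: net reverse reaction.

no; Q > K, reaction proceeds in reverse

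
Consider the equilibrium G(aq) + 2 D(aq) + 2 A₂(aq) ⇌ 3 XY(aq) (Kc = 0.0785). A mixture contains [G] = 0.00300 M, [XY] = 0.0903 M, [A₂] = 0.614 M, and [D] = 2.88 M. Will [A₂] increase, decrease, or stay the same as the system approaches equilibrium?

stay the same

Qc = [XY]³ / ([G]·[D]²·[A₂]²) = (0.0903)³ / ((0.00300)·(2.88)²·(0.614)²) = 0.0785
Qc = 0.0785 = Kc; the system is at equilibrium.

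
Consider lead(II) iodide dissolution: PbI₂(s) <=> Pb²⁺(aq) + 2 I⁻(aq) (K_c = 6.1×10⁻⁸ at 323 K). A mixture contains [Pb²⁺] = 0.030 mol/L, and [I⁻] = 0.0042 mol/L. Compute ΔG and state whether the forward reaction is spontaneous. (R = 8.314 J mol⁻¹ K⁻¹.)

(PbI₂ is a pure solid — omitted from Q_c.)
Q_c = [Pb²⁺]·[I⁻]² = (0.030)·(0.0042)² = 5.29×10⁻⁷
ΔG = RT ln(Q_c/K_c) = (8.314 J mol⁻¹ K⁻¹)(323 K) × ln(5.29×10⁻⁷/6.1×10⁻⁸)
   = (2.685 kJ/mol)(2.160) = 5.80 kJ/mol
ΔG > 0, so the forward reaction is non-spontaneous (proceeds in reverse).

ΔG = 5.80 kJ/mol; the forward reaction is non-spontaneous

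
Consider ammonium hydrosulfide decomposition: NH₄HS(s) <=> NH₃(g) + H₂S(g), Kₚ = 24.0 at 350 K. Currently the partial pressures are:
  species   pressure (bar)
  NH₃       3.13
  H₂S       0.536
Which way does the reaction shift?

(NH₄HS is a pure solid — omitted from Qₚ.)
Qₚ = P(NH₃)·P(H₂S) = (3.13)·(0.536) = 1.68
Qₚ = 1.68 < Kₚ = 24.0, so the forward reaction proceeds.

forward (toward products)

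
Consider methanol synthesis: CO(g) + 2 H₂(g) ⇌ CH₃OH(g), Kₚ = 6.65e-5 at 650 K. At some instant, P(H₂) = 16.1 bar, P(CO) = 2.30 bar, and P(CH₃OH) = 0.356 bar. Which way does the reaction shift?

toward reactants

Qₚ = P(CH₃OH) / (P(CO)·P(H₂)²) = (0.356) / ((2.30)·(16.1)²) = 5.97e-4
Qₚ = 5.97e-4 > Kₚ = 6.65e-5, so the reverse reaction proceeds.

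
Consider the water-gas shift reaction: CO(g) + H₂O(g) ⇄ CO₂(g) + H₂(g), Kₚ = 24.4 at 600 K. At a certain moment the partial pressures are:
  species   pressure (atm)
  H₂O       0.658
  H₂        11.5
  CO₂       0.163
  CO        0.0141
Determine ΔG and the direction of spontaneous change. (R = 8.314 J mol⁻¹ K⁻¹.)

Qₚ = P(CO₂)·P(H₂) / (P(CO)·P(H₂O)) = (0.163)·(11.5) / ((0.0141)·(0.658)) = 202
ΔG = RT ln(Qₚ/Kₚ) = (8.314 J mol⁻¹ K⁻¹)(600 K) × ln(202/24.4)
   = (4.988 kJ/mol)(2.114) = 10.5 kJ/mol
ΔG > 0, so the forward reaction is non-spontaneous (proceeds in reverse).

ΔG = 10.5 kJ/mol; the forward reaction is non-spontaneous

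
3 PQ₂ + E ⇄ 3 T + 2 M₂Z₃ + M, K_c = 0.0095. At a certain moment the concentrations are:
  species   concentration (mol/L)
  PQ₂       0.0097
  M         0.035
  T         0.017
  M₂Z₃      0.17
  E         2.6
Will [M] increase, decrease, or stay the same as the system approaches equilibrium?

Q_c = [T]³·[M₂Z₃]²·[M] / ([PQ₂]³·[E]) = (0.017)³·(0.17)²·(0.035) / ((0.0097)³·(2.6)) = 0.0021
Q_c = 0.0021 < K_c = 0.0095: net forward reaction.
M is a product, so it increases.

increase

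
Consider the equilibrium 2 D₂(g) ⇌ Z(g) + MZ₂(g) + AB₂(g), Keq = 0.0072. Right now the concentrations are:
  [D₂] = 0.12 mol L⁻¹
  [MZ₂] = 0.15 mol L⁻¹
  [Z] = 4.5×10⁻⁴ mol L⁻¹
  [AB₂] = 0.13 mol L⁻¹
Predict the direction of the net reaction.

in the forward direction

Q = [Z]·[MZ₂]·[AB₂] / [D₂]² = (4.5×10⁻⁴)·(0.15)·(0.13) / (0.12)² = 6.1×10⁻⁴
Q = 6.1×10⁻⁴ < Keq = 0.0072, so the forward reaction proceeds.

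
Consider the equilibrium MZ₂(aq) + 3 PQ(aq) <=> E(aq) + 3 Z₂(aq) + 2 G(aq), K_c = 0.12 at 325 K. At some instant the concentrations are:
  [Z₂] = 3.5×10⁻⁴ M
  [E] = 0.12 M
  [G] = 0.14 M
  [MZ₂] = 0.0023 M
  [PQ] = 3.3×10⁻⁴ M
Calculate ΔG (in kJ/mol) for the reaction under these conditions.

Q_c = [E]·[Z₂]³·[G]² / ([MZ₂]·[PQ]³) = (0.12)·(3.5×10⁻⁴)³·(0.14)² / ((0.0023)·(3.3×10⁻⁴)³) = 1.22
ΔG = RT ln(Q_c/K_c) = (8.314 J mol⁻¹ K⁻¹)(325 K) × ln(1.22/0.12)
   = (2.702 kJ/mol)(2.319) = 6.27 kJ/mol
ΔG > 0, so the forward reaction is non-spontaneous (proceeds in reverse).

ΔG = 6.27 kJ/mol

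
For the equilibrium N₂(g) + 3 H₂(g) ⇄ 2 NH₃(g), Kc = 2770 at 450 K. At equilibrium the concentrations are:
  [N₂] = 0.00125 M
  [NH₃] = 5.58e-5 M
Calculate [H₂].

[H₂] = 9.65e-4 M

At equilibrium, Kc = [NH₃]² / ([N₂]·[H₂]³) = 2770.
(5.58e-5)² / ((0.00125)·([H₂])³) = 2770
[H₂]³ = 8.99e-10 ⇒ [H₂] = 9.65e-4 M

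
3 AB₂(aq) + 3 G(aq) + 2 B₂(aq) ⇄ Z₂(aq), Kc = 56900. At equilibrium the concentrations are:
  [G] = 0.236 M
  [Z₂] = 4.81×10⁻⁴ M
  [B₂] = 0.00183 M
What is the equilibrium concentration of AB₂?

[AB₂] = 0.577 M

At equilibrium, Kc = [Z₂] / ([AB₂]³·[G]³·[B₂]²) = 56900.
(4.81×10⁻⁴) / (([AB₂])³·(0.236)³·(0.00183)²) = 56900
[AB₂]³ = 0.192 ⇒ [AB₂] = 0.577 M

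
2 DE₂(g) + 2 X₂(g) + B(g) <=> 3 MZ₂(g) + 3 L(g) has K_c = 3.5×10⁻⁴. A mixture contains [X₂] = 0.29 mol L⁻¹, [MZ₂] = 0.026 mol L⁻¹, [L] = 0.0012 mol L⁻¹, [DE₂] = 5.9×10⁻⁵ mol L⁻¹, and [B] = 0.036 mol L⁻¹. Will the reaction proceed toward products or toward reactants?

Q_c = [MZ₂]³·[L]³ / ([DE₂]²·[X₂]²·[B]) = (0.026)³·(0.0012)³ / ((5.9×10⁻⁵)²·(0.29)²·(0.036)) = 0.0029
Q_c = 0.0029 > K_c = 3.5×10⁻⁴, so the reverse reaction proceeds.

reverse (toward reactants)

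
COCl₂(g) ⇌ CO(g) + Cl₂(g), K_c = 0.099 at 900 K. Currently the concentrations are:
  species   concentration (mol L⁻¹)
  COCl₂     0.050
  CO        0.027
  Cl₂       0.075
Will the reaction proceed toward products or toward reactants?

toward products

Q_c = [CO]·[Cl₂] / [COCl₂] = (0.027)·(0.075) / (0.050) = 0.040
Q_c = 0.040 < K_c = 0.099, so the forward reaction proceeds.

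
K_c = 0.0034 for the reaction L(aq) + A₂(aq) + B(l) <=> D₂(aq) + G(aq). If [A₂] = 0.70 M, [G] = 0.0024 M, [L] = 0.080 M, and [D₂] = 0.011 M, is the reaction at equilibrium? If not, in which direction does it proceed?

(B is a pure liquid — omitted from Q_c.)
Q_c = [D₂]·[G] / ([L]·[A₂]) = (0.011)·(0.0024) / ((0.080)·(0.70)) = 4.7×10⁻⁴
Q_c = 4.7×10⁻⁴ < K_c = 0.0034, so the forward reaction proceeds.

in the forward direction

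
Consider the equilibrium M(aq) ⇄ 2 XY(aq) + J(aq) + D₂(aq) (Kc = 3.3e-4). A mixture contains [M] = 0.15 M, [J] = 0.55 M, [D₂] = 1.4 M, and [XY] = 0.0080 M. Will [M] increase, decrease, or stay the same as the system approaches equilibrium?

Qc = [XY]²·[J]·[D₂] / [M] = (0.0080)²·(0.55)·(1.4) / (0.15) = 3.3e-4
Qc = 3.3e-4 = Kc; the system is at equilibrium.

stay the same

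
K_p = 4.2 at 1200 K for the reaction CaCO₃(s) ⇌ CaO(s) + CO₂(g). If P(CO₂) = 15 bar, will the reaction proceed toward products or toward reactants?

(CaCO₃, CaO are pure solids — omitted from Q_p.)
Q_p = P(CO₂) = 15
Q_p = 15 > K_p = 4.2, so the reverse reaction proceeds.

toward reactants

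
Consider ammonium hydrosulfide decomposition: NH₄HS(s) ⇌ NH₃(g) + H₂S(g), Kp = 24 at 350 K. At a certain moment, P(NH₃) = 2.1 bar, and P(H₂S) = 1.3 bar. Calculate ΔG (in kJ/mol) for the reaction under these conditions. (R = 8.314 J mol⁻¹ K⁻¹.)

ΔG = -6.33 kJ/mol

(NH₄HS is a pure solid — omitted from Qp.)
Qp = P(NH₃)·P(H₂S) = (2.1)·(1.3) = 2.73
ΔG = RT ln(Qp/Kp) = (8.314 J mol⁻¹ K⁻¹)(350 K) × ln(2.73/24)
   = (2.910 kJ/mol)(-2.174) = -6.33 kJ/mol
ΔG < 0, so the forward reaction is spontaneous (proceeds forward).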